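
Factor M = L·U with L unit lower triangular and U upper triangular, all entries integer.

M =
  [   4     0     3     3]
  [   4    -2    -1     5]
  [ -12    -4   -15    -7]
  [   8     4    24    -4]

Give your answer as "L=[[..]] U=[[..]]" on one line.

  r1 -= 1·r0 → [0,-2,-4,2]
  r2 -= -3·r0 → [0,-4,-6,2]
  r3 -= 2·r0 → [0,4,18,-10]
  r2 -= 2·r1 → [0,0,2,-2]
  r3 -= -2·r1 → [0,0,10,-6]
  r3 -= 5·r2 → [0,0,0,4]

L=[[1,0,0,0],[1,1,0,0],[-3,2,1,0],[2,-2,5,1]] U=[[4,0,3,3],[0,-2,-4,2],[0,0,2,-2],[0,0,0,4]]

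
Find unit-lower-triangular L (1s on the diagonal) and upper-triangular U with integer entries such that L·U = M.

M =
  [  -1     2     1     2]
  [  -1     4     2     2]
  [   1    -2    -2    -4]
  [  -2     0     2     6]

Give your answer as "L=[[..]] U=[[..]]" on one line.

L=[[1,0,0,0],[1,1,0,0],[-1,0,1,0],[2,-2,-2,1]] U=[[-1,2,1,2],[0,2,1,0],[0,0,-1,-2],[0,0,0,-2]]

  r1 -= 1·r0 → [0,2,1,0]
  r2 -= -1·r0 → [0,0,-1,-2]
  r3 -= 2·r0 → [0,-4,0,2]
  r2 -= 0·r1 → [0,0,-1,-2]
  r3 -= -2·r1 → [0,0,2,2]
  r3 -= -2·r2 → [0,0,0,-2]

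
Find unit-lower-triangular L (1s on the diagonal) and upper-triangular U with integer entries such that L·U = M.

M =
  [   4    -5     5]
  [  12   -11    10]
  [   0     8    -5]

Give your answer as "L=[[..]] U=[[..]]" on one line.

L=[[1,0,0],[3,1,0],[0,2,1]] U=[[4,-5,5],[0,4,-5],[0,0,5]]

  R1 -= 3·R0 → [0,4,-5]
  R2 -= 0·R0 → [0,8,-5]
  R2 -= 2·R1 → [0,0,5]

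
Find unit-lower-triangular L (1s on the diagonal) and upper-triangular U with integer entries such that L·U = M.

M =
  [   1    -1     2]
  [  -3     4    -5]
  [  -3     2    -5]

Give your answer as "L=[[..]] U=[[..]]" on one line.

  row1 -= -3·row0 → [0,1,1]
  row2 -= -3·row0 → [0,-1,1]
  row2 -= -1·row1 → [0,0,2]

L=[[1,0,0],[-3,1,0],[-3,-1,1]] U=[[1,-1,2],[0,1,1],[0,0,2]]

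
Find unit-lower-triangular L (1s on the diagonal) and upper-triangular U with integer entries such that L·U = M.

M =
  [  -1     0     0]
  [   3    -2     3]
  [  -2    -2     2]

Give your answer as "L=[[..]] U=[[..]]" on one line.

  row1 -= -3·row0 → [0,-2,3]
  row2 -= 2·row0 → [0,-2,2]
  row2 -= 1·row1 → [0,0,-1]

L=[[1,0,0],[-3,1,0],[2,1,1]] U=[[-1,0,0],[0,-2,3],[0,0,-1]]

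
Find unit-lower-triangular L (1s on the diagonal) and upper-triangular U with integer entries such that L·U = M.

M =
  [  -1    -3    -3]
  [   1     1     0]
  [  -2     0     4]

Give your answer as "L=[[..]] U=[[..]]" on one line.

L=[[1,0,0],[-1,1,0],[2,-3,1]] U=[[-1,-3,-3],[0,-2,-3],[0,0,1]]

  R1 -= -1·R0 → [0,-2,-3]
  R2 -= 2·R0 → [0,6,10]
  R2 -= -3·R1 → [0,0,1]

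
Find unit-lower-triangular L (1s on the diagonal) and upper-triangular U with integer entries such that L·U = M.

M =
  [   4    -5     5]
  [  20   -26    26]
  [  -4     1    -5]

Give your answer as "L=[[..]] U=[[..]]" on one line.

  row1 -= 5·row0 → [0,-1,1]
  row2 -= -1·row0 → [0,-4,0]
  row2 -= 4·row1 → [0,0,-4]

L=[[1,0,0],[5,1,0],[-1,4,1]] U=[[4,-5,5],[0,-1,1],[0,0,-4]]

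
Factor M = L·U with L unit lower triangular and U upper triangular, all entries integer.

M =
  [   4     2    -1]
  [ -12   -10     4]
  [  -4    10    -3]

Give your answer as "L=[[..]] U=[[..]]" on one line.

L=[[1,0,0],[-3,1,0],[-1,-3,1]] U=[[4,2,-1],[0,-4,1],[0,0,-1]]

  R1 -= -3·R0 → [0,-4,1]
  R2 -= -1·R0 → [0,12,-4]
  R2 -= -3·R1 → [0,0,-1]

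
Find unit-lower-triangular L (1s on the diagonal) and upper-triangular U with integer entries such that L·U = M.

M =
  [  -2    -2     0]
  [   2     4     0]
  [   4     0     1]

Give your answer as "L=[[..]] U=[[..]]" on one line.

  row1 -= -1·row0 → [0,2,0]
  row2 -= -2·row0 → [0,-4,1]
  row2 -= -2·row1 → [0,0,1]

L=[[1,0,0],[-1,1,0],[-2,-2,1]] U=[[-2,-2,0],[0,2,0],[0,0,1]]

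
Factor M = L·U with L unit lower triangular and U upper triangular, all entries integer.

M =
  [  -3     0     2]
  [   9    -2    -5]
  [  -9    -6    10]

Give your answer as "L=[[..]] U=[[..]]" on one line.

L=[[1,0,0],[-3,1,0],[3,3,1]] U=[[-3,0,2],[0,-2,1],[0,0,1]]

  r1 -= -3·r0 → [0,-2,1]
  r2 -= 3·r0 → [0,-6,4]
  r2 -= 3·r1 → [0,0,1]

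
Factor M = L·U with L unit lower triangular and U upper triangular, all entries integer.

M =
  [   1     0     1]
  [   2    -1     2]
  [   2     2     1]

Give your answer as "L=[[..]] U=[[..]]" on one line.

L=[[1,0,0],[2,1,0],[2,-2,1]] U=[[1,0,1],[0,-1,0],[0,0,-1]]

  R1 -= 2·R0 → [0,-1,0]
  R2 -= 2·R0 → [0,2,-1]
  R2 -= -2·R1 → [0,0,-1]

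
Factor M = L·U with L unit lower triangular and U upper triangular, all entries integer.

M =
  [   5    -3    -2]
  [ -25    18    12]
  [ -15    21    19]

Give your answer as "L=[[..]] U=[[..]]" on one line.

  row1 -= -5·row0 → [0,3,2]
  row2 -= -3·row0 → [0,12,13]
  row2 -= 4·row1 → [0,0,5]

L=[[1,0,0],[-5,1,0],[-3,4,1]] U=[[5,-3,-2],[0,3,2],[0,0,5]]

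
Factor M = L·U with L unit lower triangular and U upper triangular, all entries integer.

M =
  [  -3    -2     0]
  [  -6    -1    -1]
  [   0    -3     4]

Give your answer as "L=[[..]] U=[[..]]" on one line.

  R1 -= 2·R0 → [0,3,-1]
  R2 -= 0·R0 → [0,-3,4]
  R2 -= -1·R1 → [0,0,3]

L=[[1,0,0],[2,1,0],[0,-1,1]] U=[[-3,-2,0],[0,3,-1],[0,0,3]]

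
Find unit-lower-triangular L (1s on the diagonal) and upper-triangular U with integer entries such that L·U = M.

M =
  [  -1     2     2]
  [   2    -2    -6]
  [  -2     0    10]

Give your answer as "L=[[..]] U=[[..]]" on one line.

  r1 -= -2·r0 → [0,2,-2]
  r2 -= 2·r0 → [0,-4,6]
  r2 -= -2·r1 → [0,0,2]

L=[[1,0,0],[-2,1,0],[2,-2,1]] U=[[-1,2,2],[0,2,-2],[0,0,2]]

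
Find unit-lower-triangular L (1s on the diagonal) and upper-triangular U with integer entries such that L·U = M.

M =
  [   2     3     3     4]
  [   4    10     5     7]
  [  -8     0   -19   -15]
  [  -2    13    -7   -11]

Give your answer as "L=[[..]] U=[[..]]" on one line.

  R1 -= 2·R0 → [0,4,-1,-1]
  R2 -= -4·R0 → [0,12,-7,1]
  R3 -= -1·R0 → [0,16,-4,-7]
  R2 -= 3·R1 → [0,0,-4,4]
  R3 -= 4·R1 → [0,0,0,-3]
  R3 -= 0·R2 → [0,0,0,-3]

L=[[1,0,0,0],[2,1,0,0],[-4,3,1,0],[-1,4,0,1]] U=[[2,3,3,4],[0,4,-1,-1],[0,0,-4,4],[0,0,0,-3]]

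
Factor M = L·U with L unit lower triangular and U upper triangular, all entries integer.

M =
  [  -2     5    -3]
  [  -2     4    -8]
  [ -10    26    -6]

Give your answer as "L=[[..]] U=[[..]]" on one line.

  R1 -= 1·R0 → [0,-1,-5]
  R2 -= 5·R0 → [0,1,9]
  R2 -= -1·R1 → [0,0,4]

L=[[1,0,0],[1,1,0],[5,-1,1]] U=[[-2,5,-3],[0,-1,-5],[0,0,4]]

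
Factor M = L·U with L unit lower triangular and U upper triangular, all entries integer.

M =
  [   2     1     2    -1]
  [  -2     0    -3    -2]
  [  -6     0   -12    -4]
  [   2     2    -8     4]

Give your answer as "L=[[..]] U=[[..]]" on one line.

L=[[1,0,0,0],[-1,1,0,0],[-3,3,1,0],[1,1,3,1]] U=[[2,1,2,-1],[0,1,-1,-3],[0,0,-3,2],[0,0,0,2]]

  r1 -= -1·r0 → [0,1,-1,-3]
  r2 -= -3·r0 → [0,3,-6,-7]
  r3 -= 1·r0 → [0,1,-10,5]
  r2 -= 3·r1 → [0,0,-3,2]
  r3 -= 1·r1 → [0,0,-9,8]
  r3 -= 3·r2 → [0,0,0,2]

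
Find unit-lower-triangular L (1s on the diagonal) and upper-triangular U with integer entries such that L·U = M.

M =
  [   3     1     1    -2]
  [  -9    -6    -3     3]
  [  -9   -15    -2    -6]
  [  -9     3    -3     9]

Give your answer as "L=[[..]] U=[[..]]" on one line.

L=[[1,0,0,0],[-3,1,0,0],[-3,4,1,0],[-3,-2,0,1]] U=[[3,1,1,-2],[0,-3,0,-3],[0,0,1,0],[0,0,0,-3]]

  R1 -= -3·R0 → [0,-3,0,-3]
  R2 -= -3·R0 → [0,-12,1,-12]
  R3 -= -3·R0 → [0,6,0,3]
  R2 -= 4·R1 → [0,0,1,0]
  R3 -= -2·R1 → [0,0,0,-3]
  R3 -= 0·R2 → [0,0,0,-3]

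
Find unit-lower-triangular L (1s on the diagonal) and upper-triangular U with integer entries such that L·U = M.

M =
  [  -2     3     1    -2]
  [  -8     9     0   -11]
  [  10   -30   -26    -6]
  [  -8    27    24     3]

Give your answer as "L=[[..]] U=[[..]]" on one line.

L=[[1,0,0,0],[4,1,0,0],[-5,5,1,0],[4,-5,0,1]] U=[[-2,3,1,-2],[0,-3,-4,-3],[0,0,-1,-1],[0,0,0,-4]]

  row1 -= 4·row0 → [0,-3,-4,-3]
  row2 -= -5·row0 → [0,-15,-21,-16]
  row3 -= 4·row0 → [0,15,20,11]
  row2 -= 5·row1 → [0,0,-1,-1]
  row3 -= -5·row1 → [0,0,0,-4]
  row3 -= 0·row2 → [0,0,0,-4]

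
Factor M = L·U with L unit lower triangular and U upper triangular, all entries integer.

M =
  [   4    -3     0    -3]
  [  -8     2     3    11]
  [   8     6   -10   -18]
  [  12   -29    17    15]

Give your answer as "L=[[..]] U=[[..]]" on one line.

L=[[1,0,0,0],[-2,1,0,0],[2,-3,1,0],[3,5,-2,1]] U=[[4,-3,0,-3],[0,-4,3,5],[0,0,-1,3],[0,0,0,5]]

  row1 -= -2·row0 → [0,-4,3,5]
  row2 -= 2·row0 → [0,12,-10,-12]
  row3 -= 3·row0 → [0,-20,17,24]
  row2 -= -3·row1 → [0,0,-1,3]
  row3 -= 5·row1 → [0,0,2,-1]
  row3 -= -2·row2 → [0,0,0,5]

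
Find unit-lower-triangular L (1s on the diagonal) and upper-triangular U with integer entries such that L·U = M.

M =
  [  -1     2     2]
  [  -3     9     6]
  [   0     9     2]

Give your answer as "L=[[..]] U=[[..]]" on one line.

L=[[1,0,0],[3,1,0],[0,3,1]] U=[[-1,2,2],[0,3,0],[0,0,2]]

  row1 -= 3·row0 → [0,3,0]
  row2 -= 0·row0 → [0,9,2]
  row2 -= 3·row1 → [0,0,2]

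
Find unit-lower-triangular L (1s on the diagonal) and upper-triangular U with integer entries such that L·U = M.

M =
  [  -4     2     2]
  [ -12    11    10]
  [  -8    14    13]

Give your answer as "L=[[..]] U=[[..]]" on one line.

  row1 -= 3·row0 → [0,5,4]
  row2 -= 2·row0 → [0,10,9]
  row2 -= 2·row1 → [0,0,1]

L=[[1,0,0],[3,1,0],[2,2,1]] U=[[-4,2,2],[0,5,4],[0,0,1]]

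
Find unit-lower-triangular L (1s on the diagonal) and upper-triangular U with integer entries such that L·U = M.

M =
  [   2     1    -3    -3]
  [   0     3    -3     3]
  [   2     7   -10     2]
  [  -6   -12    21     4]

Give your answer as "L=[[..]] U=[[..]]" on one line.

  row1 -= 0·row0 → [0,3,-3,3]
  row2 -= 1·row0 → [0,6,-7,5]
  row3 -= -3·row0 → [0,-9,12,-5]
  row2 -= 2·row1 → [0,0,-1,-1]
  row3 -= -3·row1 → [0,0,3,4]
  row3 -= -3·row2 → [0,0,0,1]

L=[[1,0,0,0],[0,1,0,0],[1,2,1,0],[-3,-3,-3,1]] U=[[2,1,-3,-3],[0,3,-3,3],[0,0,-1,-1],[0,0,0,1]]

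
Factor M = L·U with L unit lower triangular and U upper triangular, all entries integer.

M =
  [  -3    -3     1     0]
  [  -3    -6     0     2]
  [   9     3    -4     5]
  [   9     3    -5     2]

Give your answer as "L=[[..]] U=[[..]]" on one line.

L=[[1,0,0,0],[1,1,0,0],[-3,2,1,0],[-3,2,0,1]] U=[[-3,-3,1,0],[0,-3,-1,2],[0,0,1,1],[0,0,0,-2]]

  r1 -= 1·r0 → [0,-3,-1,2]
  r2 -= -3·r0 → [0,-6,-1,5]
  r3 -= -3·r0 → [0,-6,-2,2]
  r2 -= 2·r1 → [0,0,1,1]
  r3 -= 2·r1 → [0,0,0,-2]
  r3 -= 0·r2 → [0,0,0,-2]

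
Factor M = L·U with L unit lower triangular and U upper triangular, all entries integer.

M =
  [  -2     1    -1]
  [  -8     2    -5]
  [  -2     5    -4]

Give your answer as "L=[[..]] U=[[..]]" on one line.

  R1 -= 4·R0 → [0,-2,-1]
  R2 -= 1·R0 → [0,4,-3]
  R2 -= -2·R1 → [0,0,-5]

L=[[1,0,0],[4,1,0],[1,-2,1]] U=[[-2,1,-1],[0,-2,-1],[0,0,-5]]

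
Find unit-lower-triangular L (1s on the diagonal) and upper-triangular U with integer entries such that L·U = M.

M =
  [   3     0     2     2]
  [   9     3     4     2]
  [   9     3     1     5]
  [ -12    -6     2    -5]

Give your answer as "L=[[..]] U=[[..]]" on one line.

L=[[1,0,0,0],[3,1,0,0],[3,1,1,0],[-4,-2,-2,1]] U=[[3,0,2,2],[0,3,-2,-4],[0,0,-3,3],[0,0,0,1]]

  r1 -= 3·r0 → [0,3,-2,-4]
  r2 -= 3·r0 → [0,3,-5,-1]
  r3 -= -4·r0 → [0,-6,10,3]
  r2 -= 1·r1 → [0,0,-3,3]
  r3 -= -2·r1 → [0,0,6,-5]
  r3 -= -2·r2 → [0,0,0,1]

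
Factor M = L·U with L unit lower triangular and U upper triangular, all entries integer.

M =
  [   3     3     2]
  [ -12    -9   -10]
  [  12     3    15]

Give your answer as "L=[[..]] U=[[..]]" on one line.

  R1 -= -4·R0 → [0,3,-2]
  R2 -= 4·R0 → [0,-9,7]
  R2 -= -3·R1 → [0,0,1]

L=[[1,0,0],[-4,1,0],[4,-3,1]] U=[[3,3,2],[0,3,-2],[0,0,1]]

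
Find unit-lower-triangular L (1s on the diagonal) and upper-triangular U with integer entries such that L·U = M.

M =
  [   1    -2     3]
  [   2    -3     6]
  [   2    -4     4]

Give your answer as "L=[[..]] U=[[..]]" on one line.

  R1 -= 2·R0 → [0,1,0]
  R2 -= 2·R0 → [0,0,-2]
  R2 -= 0·R1 → [0,0,-2]

L=[[1,0,0],[2,1,0],[2,0,1]] U=[[1,-2,3],[0,1,0],[0,0,-2]]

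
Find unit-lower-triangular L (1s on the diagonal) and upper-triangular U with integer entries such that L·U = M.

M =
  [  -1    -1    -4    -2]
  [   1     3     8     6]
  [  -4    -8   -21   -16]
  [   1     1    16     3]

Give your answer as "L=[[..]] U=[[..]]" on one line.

L=[[1,0,0,0],[-1,1,0,0],[4,-2,1,0],[-1,0,4,1]] U=[[-1,-1,-4,-2],[0,2,4,4],[0,0,3,0],[0,0,0,1]]

  R1 -= -1·R0 → [0,2,4,4]
  R2 -= 4·R0 → [0,-4,-5,-8]
  R3 -= -1·R0 → [0,0,12,1]
  R2 -= -2·R1 → [0,0,3,0]
  R3 -= 0·R1 → [0,0,12,1]
  R3 -= 4·R2 → [0,0,0,1]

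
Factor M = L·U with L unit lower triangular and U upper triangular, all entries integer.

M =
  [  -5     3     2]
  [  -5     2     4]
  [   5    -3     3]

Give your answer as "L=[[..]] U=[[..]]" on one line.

  R1 -= 1·R0 → [0,-1,2]
  R2 -= -1·R0 → [0,0,5]
  R2 -= 0·R1 → [0,0,5]

L=[[1,0,0],[1,1,0],[-1,0,1]] U=[[-5,3,2],[0,-1,2],[0,0,5]]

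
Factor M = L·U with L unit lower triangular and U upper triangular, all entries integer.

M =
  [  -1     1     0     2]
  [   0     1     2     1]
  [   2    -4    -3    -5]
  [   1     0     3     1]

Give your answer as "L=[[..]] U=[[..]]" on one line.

L=[[1,0,0,0],[0,1,0,0],[-2,-2,1,0],[-1,1,1,1]] U=[[-1,1,0,2],[0,1,2,1],[0,0,1,1],[0,0,0,1]]

  r1 -= 0·r0 → [0,1,2,1]
  r2 -= -2·r0 → [0,-2,-3,-1]
  r3 -= -1·r0 → [0,1,3,3]
  r2 -= -2·r1 → [0,0,1,1]
  r3 -= 1·r1 → [0,0,1,2]
  r3 -= 1·r2 → [0,0,0,1]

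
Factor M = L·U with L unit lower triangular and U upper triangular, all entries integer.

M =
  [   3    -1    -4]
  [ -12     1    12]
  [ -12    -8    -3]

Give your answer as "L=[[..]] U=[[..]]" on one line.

L=[[1,0,0],[-4,1,0],[-4,4,1]] U=[[3,-1,-4],[0,-3,-4],[0,0,-3]]

  r1 -= -4·r0 → [0,-3,-4]
  r2 -= -4·r0 → [0,-12,-19]
  r2 -= 4·r1 → [0,0,-3]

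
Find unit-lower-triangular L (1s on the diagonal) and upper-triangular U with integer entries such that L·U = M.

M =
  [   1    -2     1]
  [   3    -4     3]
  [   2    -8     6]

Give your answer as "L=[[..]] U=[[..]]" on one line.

  r1 -= 3·r0 → [0,2,0]
  r2 -= 2·r0 → [0,-4,4]
  r2 -= -2·r1 → [0,0,4]

L=[[1,0,0],[3,1,0],[2,-2,1]] U=[[1,-2,1],[0,2,0],[0,0,4]]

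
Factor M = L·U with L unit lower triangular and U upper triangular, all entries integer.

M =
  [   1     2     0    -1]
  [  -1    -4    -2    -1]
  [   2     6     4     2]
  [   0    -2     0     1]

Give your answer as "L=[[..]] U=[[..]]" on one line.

L=[[1,0,0,0],[-1,1,0,0],[2,-1,1,0],[0,1,1,1]] U=[[1,2,0,-1],[0,-2,-2,-2],[0,0,2,2],[0,0,0,1]]

  row1 -= -1·row0 → [0,-2,-2,-2]
  row2 -= 2·row0 → [0,2,4,4]
  row3 -= 0·row0 → [0,-2,0,1]
  row2 -= -1·row1 → [0,0,2,2]
  row3 -= 1·row1 → [0,0,2,3]
  row3 -= 1·row2 → [0,0,0,1]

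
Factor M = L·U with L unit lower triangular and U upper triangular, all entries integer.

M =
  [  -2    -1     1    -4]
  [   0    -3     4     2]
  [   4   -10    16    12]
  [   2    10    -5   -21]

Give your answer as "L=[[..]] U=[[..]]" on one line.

L=[[1,0,0,0],[0,1,0,0],[-2,4,1,0],[-1,-3,4,1]] U=[[-2,-1,1,-4],[0,-3,4,2],[0,0,2,-4],[0,0,0,-3]]

  R1 -= 0·R0 → [0,-3,4,2]
  R2 -= -2·R0 → [0,-12,18,4]
  R3 -= -1·R0 → [0,9,-4,-25]
  R2 -= 4·R1 → [0,0,2,-4]
  R3 -= -3·R1 → [0,0,8,-19]
  R3 -= 4·R2 → [0,0,0,-3]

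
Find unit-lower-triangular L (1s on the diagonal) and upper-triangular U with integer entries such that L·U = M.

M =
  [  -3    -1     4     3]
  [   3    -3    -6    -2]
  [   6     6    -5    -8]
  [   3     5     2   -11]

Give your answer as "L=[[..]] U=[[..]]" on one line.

  R1 -= -1·R0 → [0,-4,-2,1]
  R2 -= -2·R0 → [0,4,3,-2]
  R3 -= -1·R0 → [0,4,6,-8]
  R2 -= -1·R1 → [0,0,1,-1]
  R3 -= -1·R1 → [0,0,4,-7]
  R3 -= 4·R2 → [0,0,0,-3]

L=[[1,0,0,0],[-1,1,0,0],[-2,-1,1,0],[-1,-1,4,1]] U=[[-3,-1,4,3],[0,-4,-2,1],[0,0,1,-1],[0,0,0,-3]]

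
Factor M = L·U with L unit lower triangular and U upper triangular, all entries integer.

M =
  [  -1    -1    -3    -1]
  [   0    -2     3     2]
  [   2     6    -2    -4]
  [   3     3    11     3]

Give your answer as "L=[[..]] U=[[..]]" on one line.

  r1 -= 0·r0 → [0,-2,3,2]
  r2 -= -2·r0 → [0,4,-8,-6]
  r3 -= -3·r0 → [0,0,2,0]
  r2 -= -2·r1 → [0,0,-2,-2]
  r3 -= 0·r1 → [0,0,2,0]
  r3 -= -1·r2 → [0,0,0,-2]

L=[[1,0,0,0],[0,1,0,0],[-2,-2,1,0],[-3,0,-1,1]] U=[[-1,-1,-3,-1],[0,-2,3,2],[0,0,-2,-2],[0,0,0,-2]]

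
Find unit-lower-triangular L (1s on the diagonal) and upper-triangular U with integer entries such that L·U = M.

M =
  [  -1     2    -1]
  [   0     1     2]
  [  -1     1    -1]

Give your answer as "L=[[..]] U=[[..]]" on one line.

L=[[1,0,0],[0,1,0],[1,-1,1]] U=[[-1,2,-1],[0,1,2],[0,0,2]]

  r1 -= 0·r0 → [0,1,2]
  r2 -= 1·r0 → [0,-1,0]
  r2 -= -1·r1 → [0,0,2]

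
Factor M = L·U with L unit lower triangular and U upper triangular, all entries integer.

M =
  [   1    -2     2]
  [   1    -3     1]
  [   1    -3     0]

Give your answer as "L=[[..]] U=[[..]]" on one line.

  r1 -= 1·r0 → [0,-1,-1]
  r2 -= 1·r0 → [0,-1,-2]
  r2 -= 1·r1 → [0,0,-1]

L=[[1,0,0],[1,1,0],[1,1,1]] U=[[1,-2,2],[0,-1,-1],[0,0,-1]]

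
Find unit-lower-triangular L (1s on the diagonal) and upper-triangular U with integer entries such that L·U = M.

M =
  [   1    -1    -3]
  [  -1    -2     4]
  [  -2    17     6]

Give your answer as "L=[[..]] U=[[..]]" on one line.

  R1 -= -1·R0 → [0,-3,1]
  R2 -= -2·R0 → [0,15,0]
  R2 -= -5·R1 → [0,0,5]

L=[[1,0,0],[-1,1,0],[-2,-5,1]] U=[[1,-1,-3],[0,-3,1],[0,0,5]]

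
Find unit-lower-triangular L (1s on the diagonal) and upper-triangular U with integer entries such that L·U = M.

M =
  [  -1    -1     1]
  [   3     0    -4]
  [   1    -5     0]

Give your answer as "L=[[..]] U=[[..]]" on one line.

L=[[1,0,0],[-3,1,0],[-1,2,1]] U=[[-1,-1,1],[0,-3,-1],[0,0,3]]

  r1 -= -3·r0 → [0,-3,-1]
  r2 -= -1·r0 → [0,-6,1]
  r2 -= 2·r1 → [0,0,3]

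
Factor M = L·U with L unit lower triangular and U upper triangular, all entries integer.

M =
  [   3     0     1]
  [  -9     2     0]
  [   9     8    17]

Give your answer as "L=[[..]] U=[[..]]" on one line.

  R1 -= -3·R0 → [0,2,3]
  R2 -= 3·R0 → [0,8,14]
  R2 -= 4·R1 → [0,0,2]

L=[[1,0,0],[-3,1,0],[3,4,1]] U=[[3,0,1],[0,2,3],[0,0,2]]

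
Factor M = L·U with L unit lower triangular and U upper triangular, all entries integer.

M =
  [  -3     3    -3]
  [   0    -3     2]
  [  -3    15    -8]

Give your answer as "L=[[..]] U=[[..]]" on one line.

  row1 -= 0·row0 → [0,-3,2]
  row2 -= 1·row0 → [0,12,-5]
  row2 -= -4·row1 → [0,0,3]

L=[[1,0,0],[0,1,0],[1,-4,1]] U=[[-3,3,-3],[0,-3,2],[0,0,3]]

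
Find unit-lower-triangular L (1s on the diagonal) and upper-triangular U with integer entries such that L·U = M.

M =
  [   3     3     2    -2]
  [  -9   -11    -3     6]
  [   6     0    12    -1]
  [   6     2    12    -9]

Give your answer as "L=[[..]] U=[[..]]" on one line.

L=[[1,0,0,0],[-3,1,0,0],[2,3,1,0],[2,2,-2,1]] U=[[3,3,2,-2],[0,-2,3,0],[0,0,-1,3],[0,0,0,1]]

  R1 -= -3·R0 → [0,-2,3,0]
  R2 -= 2·R0 → [0,-6,8,3]
  R3 -= 2·R0 → [0,-4,8,-5]
  R2 -= 3·R1 → [0,0,-1,3]
  R3 -= 2·R1 → [0,0,2,-5]
  R3 -= -2·R2 → [0,0,0,1]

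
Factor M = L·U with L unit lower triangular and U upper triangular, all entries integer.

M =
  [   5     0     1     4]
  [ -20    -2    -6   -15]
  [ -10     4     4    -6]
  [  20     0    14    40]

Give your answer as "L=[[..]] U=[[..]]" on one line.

  R1 -= -4·R0 → [0,-2,-2,1]
  R2 -= -2·R0 → [0,4,6,2]
  R3 -= 4·R0 → [0,0,10,24]
  R2 -= -2·R1 → [0,0,2,4]
  R3 -= 0·R1 → [0,0,10,24]
  R3 -= 5·R2 → [0,0,0,4]

L=[[1,0,0,0],[-4,1,0,0],[-2,-2,1,0],[4,0,5,1]] U=[[5,0,1,4],[0,-2,-2,1],[0,0,2,4],[0,0,0,4]]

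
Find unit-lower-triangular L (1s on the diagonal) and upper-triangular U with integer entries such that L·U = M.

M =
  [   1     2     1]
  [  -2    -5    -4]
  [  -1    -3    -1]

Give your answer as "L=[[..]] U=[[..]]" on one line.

  r1 -= -2·r0 → [0,-1,-2]
  r2 -= -1·r0 → [0,-1,0]
  r2 -= 1·r1 → [0,0,2]

L=[[1,0,0],[-2,1,0],[-1,1,1]] U=[[1,2,1],[0,-1,-2],[0,0,2]]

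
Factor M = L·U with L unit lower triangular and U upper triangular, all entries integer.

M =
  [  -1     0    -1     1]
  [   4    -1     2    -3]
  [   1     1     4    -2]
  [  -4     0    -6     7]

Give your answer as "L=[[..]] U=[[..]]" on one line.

L=[[1,0,0,0],[-4,1,0,0],[-1,-1,1,0],[4,0,-2,1]] U=[[-1,0,-1,1],[0,-1,-2,1],[0,0,1,0],[0,0,0,3]]

  R1 -= -4·R0 → [0,-1,-2,1]
  R2 -= -1·R0 → [0,1,3,-1]
  R3 -= 4·R0 → [0,0,-2,3]
  R2 -= -1·R1 → [0,0,1,0]
  R3 -= 0·R1 → [0,0,-2,3]
  R3 -= -2·R2 → [0,0,0,3]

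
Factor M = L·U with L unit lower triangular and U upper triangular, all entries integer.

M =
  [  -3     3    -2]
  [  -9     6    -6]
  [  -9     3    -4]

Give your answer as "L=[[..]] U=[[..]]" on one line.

L=[[1,0,0],[3,1,0],[3,2,1]] U=[[-3,3,-2],[0,-3,0],[0,0,2]]

  R1 -= 3·R0 → [0,-3,0]
  R2 -= 3·R0 → [0,-6,2]
  R2 -= 2·R1 → [0,0,2]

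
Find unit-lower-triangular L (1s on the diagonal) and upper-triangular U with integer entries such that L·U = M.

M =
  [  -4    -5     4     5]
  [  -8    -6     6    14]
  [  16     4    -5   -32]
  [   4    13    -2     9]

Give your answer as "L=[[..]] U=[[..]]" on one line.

L=[[1,0,0,0],[2,1,0,0],[-4,-4,1,0],[-1,2,2,1]] U=[[-4,-5,4,5],[0,4,-2,4],[0,0,3,4],[0,0,0,-2]]

  row1 -= 2·row0 → [0,4,-2,4]
  row2 -= -4·row0 → [0,-16,11,-12]
  row3 -= -1·row0 → [0,8,2,14]
  row2 -= -4·row1 → [0,0,3,4]
  row3 -= 2·row1 → [0,0,6,6]
  row3 -= 2·row2 → [0,0,0,-2]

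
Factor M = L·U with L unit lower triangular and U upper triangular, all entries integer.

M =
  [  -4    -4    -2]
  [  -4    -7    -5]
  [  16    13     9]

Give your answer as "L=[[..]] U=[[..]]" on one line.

L=[[1,0,0],[1,1,0],[-4,1,1]] U=[[-4,-4,-2],[0,-3,-3],[0,0,4]]

  row1 -= 1·row0 → [0,-3,-3]
  row2 -= -4·row0 → [0,-3,1]
  row2 -= 1·row1 → [0,0,4]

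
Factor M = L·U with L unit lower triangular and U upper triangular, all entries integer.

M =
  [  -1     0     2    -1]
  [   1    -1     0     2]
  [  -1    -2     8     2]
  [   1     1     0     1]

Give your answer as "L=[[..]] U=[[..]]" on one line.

L=[[1,0,0,0],[-1,1,0,0],[1,2,1,0],[-1,-1,2,1]] U=[[-1,0,2,-1],[0,-1,2,1],[0,0,2,1],[0,0,0,-1]]

  r1 -= -1·r0 → [0,-1,2,1]
  r2 -= 1·r0 → [0,-2,6,3]
  r3 -= -1·r0 → [0,1,2,0]
  r2 -= 2·r1 → [0,0,2,1]
  r3 -= -1·r1 → [0,0,4,1]
  r3 -= 2·r2 → [0,0,0,-1]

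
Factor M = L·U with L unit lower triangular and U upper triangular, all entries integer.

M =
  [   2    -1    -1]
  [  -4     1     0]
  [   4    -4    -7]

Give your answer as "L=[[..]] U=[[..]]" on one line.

L=[[1,0,0],[-2,1,0],[2,2,1]] U=[[2,-1,-1],[0,-1,-2],[0,0,-1]]

  row1 -= -2·row0 → [0,-1,-2]
  row2 -= 2·row0 → [0,-2,-5]
  row2 -= 2·row1 → [0,0,-1]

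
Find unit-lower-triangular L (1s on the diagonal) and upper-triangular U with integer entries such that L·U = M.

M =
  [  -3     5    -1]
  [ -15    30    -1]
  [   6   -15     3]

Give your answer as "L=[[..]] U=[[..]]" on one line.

  row1 -= 5·row0 → [0,5,4]
  row2 -= -2·row0 → [0,-5,1]
  row2 -= -1·row1 → [0,0,5]

L=[[1,0,0],[5,1,0],[-2,-1,1]] U=[[-3,5,-1],[0,5,4],[0,0,5]]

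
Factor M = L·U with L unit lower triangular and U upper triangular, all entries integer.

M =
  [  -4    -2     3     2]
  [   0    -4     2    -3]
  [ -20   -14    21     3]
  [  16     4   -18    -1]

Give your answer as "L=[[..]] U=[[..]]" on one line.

  row1 -= 0·row0 → [0,-4,2,-3]
  row2 -= 5·row0 → [0,-4,6,-7]
  row3 -= -4·row0 → [0,-4,-6,7]
  row2 -= 1·row1 → [0,0,4,-4]
  row3 -= 1·row1 → [0,0,-8,10]
  row3 -= -2·row2 → [0,0,0,2]

L=[[1,0,0,0],[0,1,0,0],[5,1,1,0],[-4,1,-2,1]] U=[[-4,-2,3,2],[0,-4,2,-3],[0,0,4,-4],[0,0,0,2]]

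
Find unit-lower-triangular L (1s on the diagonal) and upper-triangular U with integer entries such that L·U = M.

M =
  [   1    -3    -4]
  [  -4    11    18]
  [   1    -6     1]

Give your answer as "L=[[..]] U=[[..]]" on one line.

L=[[1,0,0],[-4,1,0],[1,3,1]] U=[[1,-3,-4],[0,-1,2],[0,0,-1]]

  R1 -= -4·R0 → [0,-1,2]
  R2 -= 1·R0 → [0,-3,5]
  R2 -= 3·R1 → [0,0,-1]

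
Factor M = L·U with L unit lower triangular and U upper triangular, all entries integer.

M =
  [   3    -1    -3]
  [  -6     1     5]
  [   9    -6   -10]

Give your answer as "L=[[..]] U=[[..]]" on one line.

L=[[1,0,0],[-2,1,0],[3,3,1]] U=[[3,-1,-3],[0,-1,-1],[0,0,2]]

  r1 -= -2·r0 → [0,-1,-1]
  r2 -= 3·r0 → [0,-3,-1]
  r2 -= 3·r1 → [0,0,2]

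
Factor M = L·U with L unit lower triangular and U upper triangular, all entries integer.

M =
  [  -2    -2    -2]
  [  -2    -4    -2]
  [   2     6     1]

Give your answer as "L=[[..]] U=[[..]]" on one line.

  row1 -= 1·row0 → [0,-2,0]
  row2 -= -1·row0 → [0,4,-1]
  row2 -= -2·row1 → [0,0,-1]

L=[[1,0,0],[1,1,0],[-1,-2,1]] U=[[-2,-2,-2],[0,-2,0],[0,0,-1]]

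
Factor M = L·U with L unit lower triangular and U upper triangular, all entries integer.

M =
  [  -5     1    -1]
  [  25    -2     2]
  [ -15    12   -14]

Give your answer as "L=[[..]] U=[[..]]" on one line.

L=[[1,0,0],[-5,1,0],[3,3,1]] U=[[-5,1,-1],[0,3,-3],[0,0,-2]]

  row1 -= -5·row0 → [0,3,-3]
  row2 -= 3·row0 → [0,9,-11]
  row2 -= 3·row1 → [0,0,-2]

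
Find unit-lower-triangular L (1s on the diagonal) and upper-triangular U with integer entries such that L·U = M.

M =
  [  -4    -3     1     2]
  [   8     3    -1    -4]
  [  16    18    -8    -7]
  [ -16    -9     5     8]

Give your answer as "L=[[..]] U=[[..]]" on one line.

L=[[1,0,0,0],[-2,1,0,0],[-4,-2,1,0],[4,-1,-1,1]] U=[[-4,-3,1,2],[0,-3,1,0],[0,0,-2,1],[0,0,0,1]]

  r1 -= -2·r0 → [0,-3,1,0]
  r2 -= -4·r0 → [0,6,-4,1]
  r3 -= 4·r0 → [0,3,1,0]
  r2 -= -2·r1 → [0,0,-2,1]
  r3 -= -1·r1 → [0,0,2,0]
  r3 -= -1·r2 → [0,0,0,1]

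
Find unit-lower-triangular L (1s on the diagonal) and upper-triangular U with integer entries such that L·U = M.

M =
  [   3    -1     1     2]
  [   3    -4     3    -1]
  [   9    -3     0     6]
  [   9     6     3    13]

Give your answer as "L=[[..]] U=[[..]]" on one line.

L=[[1,0,0,0],[1,1,0,0],[3,0,1,0],[3,-3,-2,1]] U=[[3,-1,1,2],[0,-3,2,-3],[0,0,-3,0],[0,0,0,-2]]

  row1 -= 1·row0 → [0,-3,2,-3]
  row2 -= 3·row0 → [0,0,-3,0]
  row3 -= 3·row0 → [0,9,0,7]
  row2 -= 0·row1 → [0,0,-3,0]
  row3 -= -3·row1 → [0,0,6,-2]
  row3 -= -2·row2 → [0,0,0,-2]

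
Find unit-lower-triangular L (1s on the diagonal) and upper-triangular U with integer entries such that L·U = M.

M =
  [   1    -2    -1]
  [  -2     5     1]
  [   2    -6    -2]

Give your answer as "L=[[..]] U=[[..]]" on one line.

L=[[1,0,0],[-2,1,0],[2,-2,1]] U=[[1,-2,-1],[0,1,-1],[0,0,-2]]

  row1 -= -2·row0 → [0,1,-1]
  row2 -= 2·row0 → [0,-2,0]
  row2 -= -2·row1 → [0,0,-2]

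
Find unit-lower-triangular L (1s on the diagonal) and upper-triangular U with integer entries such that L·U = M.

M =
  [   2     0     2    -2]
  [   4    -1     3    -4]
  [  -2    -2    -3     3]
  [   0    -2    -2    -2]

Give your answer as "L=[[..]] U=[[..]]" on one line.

L=[[1,0,0,0],[2,1,0,0],[-1,2,1,0],[0,2,0,1]] U=[[2,0,2,-2],[0,-1,-1,0],[0,0,1,1],[0,0,0,-2]]

  R1 -= 2·R0 → [0,-1,-1,0]
  R2 -= -1·R0 → [0,-2,-1,1]
  R3 -= 0·R0 → [0,-2,-2,-2]
  R2 -= 2·R1 → [0,0,1,1]
  R3 -= 2·R1 → [0,0,0,-2]
  R3 -= 0·R2 → [0,0,0,-2]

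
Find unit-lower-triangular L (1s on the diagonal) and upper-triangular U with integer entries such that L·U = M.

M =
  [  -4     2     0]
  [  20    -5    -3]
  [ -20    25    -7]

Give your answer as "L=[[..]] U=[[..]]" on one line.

L=[[1,0,0],[-5,1,0],[5,3,1]] U=[[-4,2,0],[0,5,-3],[0,0,2]]

  r1 -= -5·r0 → [0,5,-3]
  r2 -= 5·r0 → [0,15,-7]
  r2 -= 3·r1 → [0,0,2]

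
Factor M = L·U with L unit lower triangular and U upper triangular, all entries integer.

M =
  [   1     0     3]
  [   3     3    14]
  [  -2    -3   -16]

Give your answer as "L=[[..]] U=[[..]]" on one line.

L=[[1,0,0],[3,1,0],[-2,-1,1]] U=[[1,0,3],[0,3,5],[0,0,-5]]

  R1 -= 3·R0 → [0,3,5]
  R2 -= -2·R0 → [0,-3,-10]
  R2 -= -1·R1 → [0,0,-5]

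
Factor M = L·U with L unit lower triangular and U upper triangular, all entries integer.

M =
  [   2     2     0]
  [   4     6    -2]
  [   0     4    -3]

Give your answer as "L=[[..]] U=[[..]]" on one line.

L=[[1,0,0],[2,1,0],[0,2,1]] U=[[2,2,0],[0,2,-2],[0,0,1]]

  r1 -= 2·r0 → [0,2,-2]
  r2 -= 0·r0 → [0,4,-3]
  r2 -= 2·r1 → [0,0,1]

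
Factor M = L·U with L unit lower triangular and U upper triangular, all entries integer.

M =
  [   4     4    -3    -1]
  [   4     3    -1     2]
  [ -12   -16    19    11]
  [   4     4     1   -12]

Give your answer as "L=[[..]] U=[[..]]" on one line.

L=[[1,0,0,0],[1,1,0,0],[-3,4,1,0],[1,0,2,1]] U=[[4,4,-3,-1],[0,-1,2,3],[0,0,2,-4],[0,0,0,-3]]

  r1 -= 1·r0 → [0,-1,2,3]
  r2 -= -3·r0 → [0,-4,10,8]
  r3 -= 1·r0 → [0,0,4,-11]
  r2 -= 4·r1 → [0,0,2,-4]
  r3 -= 0·r1 → [0,0,4,-11]
  r3 -= 2·r2 → [0,0,0,-3]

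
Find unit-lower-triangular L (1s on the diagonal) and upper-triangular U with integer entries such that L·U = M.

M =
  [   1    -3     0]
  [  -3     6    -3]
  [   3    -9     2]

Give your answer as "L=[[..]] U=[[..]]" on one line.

  R1 -= -3·R0 → [0,-3,-3]
  R2 -= 3·R0 → [0,0,2]
  R2 -= 0·R1 → [0,0,2]

L=[[1,0,0],[-3,1,0],[3,0,1]] U=[[1,-3,0],[0,-3,-3],[0,0,2]]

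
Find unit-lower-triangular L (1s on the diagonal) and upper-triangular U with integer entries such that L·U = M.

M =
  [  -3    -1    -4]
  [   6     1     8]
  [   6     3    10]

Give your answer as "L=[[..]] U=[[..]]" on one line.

  row1 -= -2·row0 → [0,-1,0]
  row2 -= -2·row0 → [0,1,2]
  row2 -= -1·row1 → [0,0,2]

L=[[1,0,0],[-2,1,0],[-2,-1,1]] U=[[-3,-1,-4],[0,-1,0],[0,0,2]]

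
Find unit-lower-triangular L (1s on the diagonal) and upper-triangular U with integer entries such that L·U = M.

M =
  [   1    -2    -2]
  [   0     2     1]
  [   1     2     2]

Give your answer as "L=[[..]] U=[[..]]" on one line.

L=[[1,0,0],[0,1,0],[1,2,1]] U=[[1,-2,-2],[0,2,1],[0,0,2]]

  R1 -= 0·R0 → [0,2,1]
  R2 -= 1·R0 → [0,4,4]
  R2 -= 2·R1 → [0,0,2]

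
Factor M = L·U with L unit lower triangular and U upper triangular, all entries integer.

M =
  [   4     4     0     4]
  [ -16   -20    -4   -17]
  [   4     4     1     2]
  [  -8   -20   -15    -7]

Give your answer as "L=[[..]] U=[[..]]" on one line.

L=[[1,0,0,0],[-4,1,0,0],[1,0,1,0],[-2,3,-3,1]] U=[[4,4,0,4],[0,-4,-4,-1],[0,0,1,-2],[0,0,0,-2]]

  R1 -= -4·R0 → [0,-4,-4,-1]
  R2 -= 1·R0 → [0,0,1,-2]
  R3 -= -2·R0 → [0,-12,-15,1]
  R2 -= 0·R1 → [0,0,1,-2]
  R3 -= 3·R1 → [0,0,-3,4]
  R3 -= -3·R2 → [0,0,0,-2]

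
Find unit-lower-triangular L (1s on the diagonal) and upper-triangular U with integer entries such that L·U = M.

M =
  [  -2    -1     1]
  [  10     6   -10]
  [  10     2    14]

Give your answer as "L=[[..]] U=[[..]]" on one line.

  row1 -= -5·row0 → [0,1,-5]
  row2 -= -5·row0 → [0,-3,19]
  row2 -= -3·row1 → [0,0,4]

L=[[1,0,0],[-5,1,0],[-5,-3,1]] U=[[-2,-1,1],[0,1,-5],[0,0,4]]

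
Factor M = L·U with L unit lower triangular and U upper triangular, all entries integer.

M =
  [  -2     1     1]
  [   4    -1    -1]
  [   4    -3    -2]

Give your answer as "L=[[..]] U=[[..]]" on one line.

L=[[1,0,0],[-2,1,0],[-2,-1,1]] U=[[-2,1,1],[0,1,1],[0,0,1]]

  r1 -= -2·r0 → [0,1,1]
  r2 -= -2·r0 → [0,-1,0]
  r2 -= -1·r1 → [0,0,1]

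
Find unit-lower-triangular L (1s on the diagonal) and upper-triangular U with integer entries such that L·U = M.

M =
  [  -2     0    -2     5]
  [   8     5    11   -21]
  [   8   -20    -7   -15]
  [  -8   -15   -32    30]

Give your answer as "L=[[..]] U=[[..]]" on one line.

  r1 -= -4·r0 → [0,5,3,-1]
  r2 -= -4·r0 → [0,-20,-15,5]
  r3 -= 4·r0 → [0,-15,-24,10]
  r2 -= -4·r1 → [0,0,-3,1]
  r3 -= -3·r1 → [0,0,-15,7]
  r3 -= 5·r2 → [0,0,0,2]

L=[[1,0,0,0],[-4,1,0,0],[-4,-4,1,0],[4,-3,5,1]] U=[[-2,0,-2,5],[0,5,3,-1],[0,0,-3,1],[0,0,0,2]]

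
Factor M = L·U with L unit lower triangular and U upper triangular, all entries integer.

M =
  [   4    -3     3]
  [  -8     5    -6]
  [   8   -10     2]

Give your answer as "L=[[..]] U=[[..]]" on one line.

  r1 -= -2·r0 → [0,-1,0]
  r2 -= 2·r0 → [0,-4,-4]
  r2 -= 4·r1 → [0,0,-4]

L=[[1,0,0],[-2,1,0],[2,4,1]] U=[[4,-3,3],[0,-1,0],[0,0,-4]]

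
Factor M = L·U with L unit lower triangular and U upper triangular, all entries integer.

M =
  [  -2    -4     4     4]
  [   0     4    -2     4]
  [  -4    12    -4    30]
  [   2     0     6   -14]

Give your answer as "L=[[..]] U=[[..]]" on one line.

  row1 -= 0·row0 → [0,4,-2,4]
  row2 -= 2·row0 → [0,20,-12,22]
  row3 -= -1·row0 → [0,-4,10,-10]
  row2 -= 5·row1 → [0,0,-2,2]
  row3 -= -1·row1 → [0,0,8,-6]
  row3 -= -4·row2 → [0,0,0,2]

L=[[1,0,0,0],[0,1,0,0],[2,5,1,0],[-1,-1,-4,1]] U=[[-2,-4,4,4],[0,4,-2,4],[0,0,-2,2],[0,0,0,2]]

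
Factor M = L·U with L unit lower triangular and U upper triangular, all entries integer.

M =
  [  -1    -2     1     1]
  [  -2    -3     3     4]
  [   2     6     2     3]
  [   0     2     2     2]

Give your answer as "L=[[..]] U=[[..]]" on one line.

  R1 -= 2·R0 → [0,1,1,2]
  R2 -= -2·R0 → [0,2,4,5]
  R3 -= 0·R0 → [0,2,2,2]
  R2 -= 2·R1 → [0,0,2,1]
  R3 -= 2·R1 → [0,0,0,-2]
  R3 -= 0·R2 → [0,0,0,-2]

L=[[1,0,0,0],[2,1,0,0],[-2,2,1,0],[0,2,0,1]] U=[[-1,-2,1,1],[0,1,1,2],[0,0,2,1],[0,0,0,-2]]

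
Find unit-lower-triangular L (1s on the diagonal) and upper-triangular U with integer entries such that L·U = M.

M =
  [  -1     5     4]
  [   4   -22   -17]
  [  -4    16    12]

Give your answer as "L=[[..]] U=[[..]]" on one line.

L=[[1,0,0],[-4,1,0],[4,2,1]] U=[[-1,5,4],[0,-2,-1],[0,0,-2]]

  row1 -= -4·row0 → [0,-2,-1]
  row2 -= 4·row0 → [0,-4,-4]
  row2 -= 2·row1 → [0,0,-2]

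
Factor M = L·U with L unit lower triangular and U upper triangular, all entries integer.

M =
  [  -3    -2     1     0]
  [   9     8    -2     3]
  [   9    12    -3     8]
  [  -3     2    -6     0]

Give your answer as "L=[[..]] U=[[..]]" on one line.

  R1 -= -3·R0 → [0,2,1,3]
  R2 -= -3·R0 → [0,6,0,8]
  R3 -= 1·R0 → [0,4,-7,0]
  R2 -= 3·R1 → [0,0,-3,-1]
  R3 -= 2·R1 → [0,0,-9,-6]
  R3 -= 3·R2 → [0,0,0,-3]

L=[[1,0,0,0],[-3,1,0,0],[-3,3,1,0],[1,2,3,1]] U=[[-3,-2,1,0],[0,2,1,3],[0,0,-3,-1],[0,0,0,-3]]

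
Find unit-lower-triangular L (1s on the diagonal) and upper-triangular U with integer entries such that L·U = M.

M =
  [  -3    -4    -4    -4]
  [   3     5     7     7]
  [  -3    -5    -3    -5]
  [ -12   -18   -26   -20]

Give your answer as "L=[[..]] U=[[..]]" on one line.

L=[[1,0,0,0],[-1,1,0,0],[1,-1,1,0],[4,-2,-1,1]] U=[[-3,-4,-4,-4],[0,1,3,3],[0,0,4,2],[0,0,0,4]]

  r1 -= -1·r0 → [0,1,3,3]
  r2 -= 1·r0 → [0,-1,1,-1]
  r3 -= 4·r0 → [0,-2,-10,-4]
  r2 -= -1·r1 → [0,0,4,2]
  r3 -= -2·r1 → [0,0,-4,2]
  r3 -= -1·r2 → [0,0,0,4]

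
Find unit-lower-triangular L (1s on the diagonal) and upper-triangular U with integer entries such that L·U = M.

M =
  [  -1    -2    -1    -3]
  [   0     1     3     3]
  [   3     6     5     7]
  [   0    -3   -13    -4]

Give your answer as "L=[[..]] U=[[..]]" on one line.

  row1 -= 0·row0 → [0,1,3,3]
  row2 -= -3·row0 → [0,0,2,-2]
  row3 -= 0·row0 → [0,-3,-13,-4]
  row2 -= 0·row1 → [0,0,2,-2]
  row3 -= -3·row1 → [0,0,-4,5]
  row3 -= -2·row2 → [0,0,0,1]

L=[[1,0,0,0],[0,1,0,0],[-3,0,1,0],[0,-3,-2,1]] U=[[-1,-2,-1,-3],[0,1,3,3],[0,0,2,-2],[0,0,0,1]]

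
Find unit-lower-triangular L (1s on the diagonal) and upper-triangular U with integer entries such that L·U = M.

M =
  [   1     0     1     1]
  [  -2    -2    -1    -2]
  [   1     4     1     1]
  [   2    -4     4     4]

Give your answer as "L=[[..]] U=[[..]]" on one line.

L=[[1,0,0,0],[-2,1,0,0],[1,-2,1,0],[2,2,0,1]] U=[[1,0,1,1],[0,-2,1,0],[0,0,2,0],[0,0,0,2]]

  row1 -= -2·row0 → [0,-2,1,0]
  row2 -= 1·row0 → [0,4,0,0]
  row3 -= 2·row0 → [0,-4,2,2]
  row2 -= -2·row1 → [0,0,2,0]
  row3 -= 2·row1 → [0,0,0,2]
  row3 -= 0·row2 → [0,0,0,2]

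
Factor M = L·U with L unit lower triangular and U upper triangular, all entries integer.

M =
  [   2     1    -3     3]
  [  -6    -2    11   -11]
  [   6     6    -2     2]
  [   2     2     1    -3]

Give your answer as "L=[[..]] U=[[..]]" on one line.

  R1 -= -3·R0 → [0,1,2,-2]
  R2 -= 3·R0 → [0,3,7,-7]
  R3 -= 1·R0 → [0,1,4,-6]
  R2 -= 3·R1 → [0,0,1,-1]
  R3 -= 1·R1 → [0,0,2,-4]
  R3 -= 2·R2 → [0,0,0,-2]

L=[[1,0,0,0],[-3,1,0,0],[3,3,1,0],[1,1,2,1]] U=[[2,1,-3,3],[0,1,2,-2],[0,0,1,-1],[0,0,0,-2]]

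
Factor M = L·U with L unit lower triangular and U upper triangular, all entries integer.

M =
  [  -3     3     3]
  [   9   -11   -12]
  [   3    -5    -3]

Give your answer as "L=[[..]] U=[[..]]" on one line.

  row1 -= -3·row0 → [0,-2,-3]
  row2 -= -1·row0 → [0,-2,0]
  row2 -= 1·row1 → [0,0,3]

L=[[1,0,0],[-3,1,0],[-1,1,1]] U=[[-3,3,3],[0,-2,-3],[0,0,3]]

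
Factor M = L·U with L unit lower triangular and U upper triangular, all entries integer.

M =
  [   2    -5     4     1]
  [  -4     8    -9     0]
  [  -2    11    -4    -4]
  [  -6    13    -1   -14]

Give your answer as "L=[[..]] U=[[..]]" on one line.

  r1 -= -2·r0 → [0,-2,-1,2]
  r2 -= -1·r0 → [0,6,0,-3]
  r3 -= -3·r0 → [0,-2,11,-11]
  r2 -= -3·r1 → [0,0,-3,3]
  r3 -= 1·r1 → [0,0,12,-13]
  r3 -= -4·r2 → [0,0,0,-1]

L=[[1,0,0,0],[-2,1,0,0],[-1,-3,1,0],[-3,1,-4,1]] U=[[2,-5,4,1],[0,-2,-1,2],[0,0,-3,3],[0,0,0,-1]]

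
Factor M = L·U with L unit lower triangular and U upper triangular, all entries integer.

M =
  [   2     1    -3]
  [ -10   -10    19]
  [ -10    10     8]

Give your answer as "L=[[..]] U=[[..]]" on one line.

L=[[1,0,0],[-5,1,0],[-5,-3,1]] U=[[2,1,-3],[0,-5,4],[0,0,5]]

  R1 -= -5·R0 → [0,-5,4]
  R2 -= -5·R0 → [0,15,-7]
  R2 -= -3·R1 → [0,0,5]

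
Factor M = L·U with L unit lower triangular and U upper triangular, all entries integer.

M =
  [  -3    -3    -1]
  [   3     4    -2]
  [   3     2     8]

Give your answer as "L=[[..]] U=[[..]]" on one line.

L=[[1,0,0],[-1,1,0],[-1,-1,1]] U=[[-3,-3,-1],[0,1,-3],[0,0,4]]

  r1 -= -1·r0 → [0,1,-3]
  r2 -= -1·r0 → [0,-1,7]
  r2 -= -1·r1 → [0,0,4]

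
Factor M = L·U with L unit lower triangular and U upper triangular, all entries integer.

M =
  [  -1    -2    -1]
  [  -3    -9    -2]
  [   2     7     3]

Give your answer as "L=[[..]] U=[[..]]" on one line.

L=[[1,0,0],[3,1,0],[-2,-1,1]] U=[[-1,-2,-1],[0,-3,1],[0,0,2]]

  row1 -= 3·row0 → [0,-3,1]
  row2 -= -2·row0 → [0,3,1]
  row2 -= -1·row1 → [0,0,2]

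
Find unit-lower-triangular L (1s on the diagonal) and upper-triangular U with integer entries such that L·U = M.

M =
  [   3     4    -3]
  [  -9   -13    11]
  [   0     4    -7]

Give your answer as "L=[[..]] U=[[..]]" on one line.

  r1 -= -3·r0 → [0,-1,2]
  r2 -= 0·r0 → [0,4,-7]
  r2 -= -4·r1 → [0,0,1]

L=[[1,0,0],[-3,1,0],[0,-4,1]] U=[[3,4,-3],[0,-1,2],[0,0,1]]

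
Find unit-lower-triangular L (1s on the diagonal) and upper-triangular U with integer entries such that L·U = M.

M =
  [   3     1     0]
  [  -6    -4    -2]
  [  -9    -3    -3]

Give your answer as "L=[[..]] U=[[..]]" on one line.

  r1 -= -2·r0 → [0,-2,-2]
  r2 -= -3·r0 → [0,0,-3]
  r2 -= 0·r1 → [0,0,-3]

L=[[1,0,0],[-2,1,0],[-3,0,1]] U=[[3,1,0],[0,-2,-2],[0,0,-3]]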